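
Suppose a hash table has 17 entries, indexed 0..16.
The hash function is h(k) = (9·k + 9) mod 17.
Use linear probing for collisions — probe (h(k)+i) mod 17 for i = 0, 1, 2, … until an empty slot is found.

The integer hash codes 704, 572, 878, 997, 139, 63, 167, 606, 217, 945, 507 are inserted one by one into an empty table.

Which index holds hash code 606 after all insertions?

9

Insert 704: h=4, slot 4 empty → index 4.
Insert 572: h=6, slot 6 empty → index 6.
Insert 878: h=6, slot 6 occupied → index 7.
Insert 997: h=6, slots 6,7 occupied → index 8.
Insert 139: h=2, slot 2 empty → index 2.
Insert 63: h=15, slot 15 empty → index 15.
Insert 167: h=16, slot 16 empty → index 16.
Insert 606: h=6, slots 6,7,8 occupied → index 9.
Insert 217: h=7, slots 7,8,9 occupied → index 10.
Insert 945: h=14, slot 14 empty → index 14.
Insert 507: h=16, slot 16 occupied → index 0.
Table: [507, ∅, 139, ∅, 704, ∅, 572, 878, 997, 606, 217, ∅, ∅, ∅, 945, 63, 167]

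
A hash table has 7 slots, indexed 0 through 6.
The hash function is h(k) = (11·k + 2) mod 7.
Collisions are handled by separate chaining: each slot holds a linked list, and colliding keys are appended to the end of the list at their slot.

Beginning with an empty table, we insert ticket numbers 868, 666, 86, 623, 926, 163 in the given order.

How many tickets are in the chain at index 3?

868 → bucket 2
666 → bucket 6
86 → bucket 3
623 → bucket 2 (collision)
926 → bucket 3 (collision)
163 → bucket 3 (collision)
Final buckets:
0: _
1: _
2: 868 -> 623
3: 86 -> 926 -> 163
4: _
5: _
6: 666

3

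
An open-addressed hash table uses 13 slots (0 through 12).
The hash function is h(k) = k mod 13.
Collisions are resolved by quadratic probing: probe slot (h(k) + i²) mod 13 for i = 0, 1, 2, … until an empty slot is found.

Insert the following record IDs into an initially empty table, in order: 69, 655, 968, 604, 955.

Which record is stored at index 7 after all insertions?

69: h=4 -> slot 4
655: h=5 -> slot 5
968: h=6 -> slot 6
604: h=6, probe 6,7 -> slot 7
955: h=6, probe 6,7,10 -> slot 10
Table: [-, -, -, -, 69, 655, 968, 604, -, -, 955, -, -]

604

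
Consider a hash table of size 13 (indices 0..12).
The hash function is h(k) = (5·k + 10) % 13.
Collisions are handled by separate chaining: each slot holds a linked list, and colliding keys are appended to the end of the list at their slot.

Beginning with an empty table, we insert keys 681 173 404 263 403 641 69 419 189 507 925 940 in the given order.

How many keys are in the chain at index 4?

4

Insert 681: h=9, bucket 9 empty → new chain.
Insert 173: h=4, bucket 4 empty → new chain.
Insert 404: h=2, bucket 2 empty → new chain.
Insert 263: h=12, bucket 12 empty → new chain.
Insert 403: h=10, bucket 10 empty → new chain.
Insert 641: h=4, bucket 4 nonempty → append to chain.
Insert 69: h=4, bucket 4 nonempty → append to chain.
Insert 419: h=12, bucket 12 nonempty → append to chain.
Insert 189: h=6, bucket 6 empty → new chain.
Insert 507: h=10, bucket 10 nonempty → append to chain.
Insert 925: h=7, bucket 7 empty → new chain.
Insert 940: h=4, bucket 4 nonempty → append to chain.
Final buckets:
0: ∅
1: ∅
2: 404
3: ∅
4: 173 -> 641 -> 69 -> 940
5: ∅
6: 189
7: 925
8: ∅
9: 681
10: 403 -> 507
11: ∅
12: 263 -> 419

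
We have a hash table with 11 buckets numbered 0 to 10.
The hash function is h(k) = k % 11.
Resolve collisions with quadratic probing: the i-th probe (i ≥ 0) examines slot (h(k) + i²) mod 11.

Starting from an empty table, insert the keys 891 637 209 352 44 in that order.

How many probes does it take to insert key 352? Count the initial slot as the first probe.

891: h=0 → slot 0
637: h=10 → slot 10
209: h=0, probe 0,1 → slot 1
352: h=0, probe 0,1,4 → slot 4
44: h=0, probe 0,1,4,9 → slot 9
Table: [891, 209, _, _, 352, _, _, _, _, 44, 637]

3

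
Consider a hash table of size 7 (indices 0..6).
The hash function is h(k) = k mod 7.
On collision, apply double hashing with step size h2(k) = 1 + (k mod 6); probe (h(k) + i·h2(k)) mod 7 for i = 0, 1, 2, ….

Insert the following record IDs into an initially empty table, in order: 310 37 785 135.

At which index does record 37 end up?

4

310: h=2 → slot 2
37: h=2, h2=2, probe 2,4 → slot 4
785: h=1 → slot 1
135: h=2, h2=4, probe 2,6 → slot 6
Table: [., 785, 310, ., 37, ., 135]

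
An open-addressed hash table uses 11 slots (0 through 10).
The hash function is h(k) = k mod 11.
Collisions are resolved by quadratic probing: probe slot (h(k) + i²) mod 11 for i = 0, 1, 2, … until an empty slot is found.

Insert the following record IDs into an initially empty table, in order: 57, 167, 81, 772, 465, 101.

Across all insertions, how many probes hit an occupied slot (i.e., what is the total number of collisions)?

8

57 hashes to 2; slot 2 is free => place at 2.
167 hashes to 2; 2 taken => place at 3.
81 hashes to 4; slot 4 is free => place at 4.
772 hashes to 2; 2,3 taken => place at 6.
465 hashes to 3; 3,4 taken => place at 7.
101 hashes to 2; 2,3,6 taken => place at 0.
Table: [101, —, 57, 167, 81, —, 772, 465, —, —, —]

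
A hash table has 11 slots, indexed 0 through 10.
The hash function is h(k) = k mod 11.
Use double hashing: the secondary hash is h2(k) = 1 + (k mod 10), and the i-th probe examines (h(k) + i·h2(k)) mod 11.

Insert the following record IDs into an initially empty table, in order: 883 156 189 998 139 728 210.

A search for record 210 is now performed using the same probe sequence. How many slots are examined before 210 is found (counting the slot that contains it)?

883 hashes to 3; slot 3 is free → place at 3.
156 hashes to 2; slot 2 is free → place at 2.
189 hashes to 2, h2=10; 2 taken → place at 1.
998 hashes to 8; slot 8 is free → place at 8.
139 hashes to 7; slot 7 is free → place at 7.
728 hashes to 2, h2=9; 2 taken → place at 0.
210 hashes to 1, h2=1; 1,2,3 taken → place at 4.
Table: [728, 189, 156, 883, 210, -, -, 139, 998, -, -]
Lookup 210: h=1, h2=1, probe 1,2,3,4 → found at 4.

4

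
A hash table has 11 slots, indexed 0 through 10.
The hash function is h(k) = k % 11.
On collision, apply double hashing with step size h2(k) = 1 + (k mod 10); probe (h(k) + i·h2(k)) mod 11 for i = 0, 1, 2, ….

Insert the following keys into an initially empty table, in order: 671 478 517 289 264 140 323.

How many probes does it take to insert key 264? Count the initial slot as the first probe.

3

Insert 671: h=0, slot 0 empty -> index 0.
Insert 478: h=5, slot 5 empty -> index 5.
Insert 517: h=0, h2=8, slot 0 occupied -> index 8.
Insert 289: h=3, slot 3 empty -> index 3.
Insert 264: h=0, h2=5, slots 0,5 occupied -> index 10.
Insert 140: h=8, h2=1, slot 8 occupied -> index 9.
Insert 323: h=4, slot 4 empty -> index 4.
Table: [671, -, -, 289, 323, 478, -, -, 517, 140, 264]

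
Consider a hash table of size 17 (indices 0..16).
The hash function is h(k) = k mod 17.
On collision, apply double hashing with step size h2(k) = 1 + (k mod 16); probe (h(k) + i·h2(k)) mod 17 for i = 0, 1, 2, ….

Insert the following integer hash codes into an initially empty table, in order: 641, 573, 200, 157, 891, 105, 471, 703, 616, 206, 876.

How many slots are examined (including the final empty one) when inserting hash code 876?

3

Insert 641: h=12, slot 12 empty -> index 12.
Insert 573: h=12, h2=14, slot 12 occupied -> index 9.
Insert 200: h=13, slot 13 empty -> index 13.
Insert 157: h=4, slot 4 empty -> index 4.
Insert 891: h=7, slot 7 empty -> index 7.
Insert 105: h=3, slot 3 empty -> index 3.
Insert 471: h=12, h2=8, slots 12,3 occupied -> index 11.
Insert 703: h=6, slot 6 empty -> index 6.
Insert 616: h=4, h2=9, slots 4,13 occupied -> index 5.
Insert 206: h=2, slot 2 empty -> index 2.
Insert 876: h=9, h2=13, slots 9,5 occupied -> index 1.
Table: [., 876, 206, 105, 157, 616, 703, 891, ., 573, ., 471, 641, 200, ., ., .]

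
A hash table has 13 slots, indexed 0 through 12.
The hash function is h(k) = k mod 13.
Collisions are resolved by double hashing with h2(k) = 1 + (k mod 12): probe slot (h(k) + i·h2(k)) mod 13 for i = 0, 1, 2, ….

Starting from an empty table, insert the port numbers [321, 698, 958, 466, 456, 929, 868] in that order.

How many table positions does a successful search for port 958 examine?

2

321: h=9 -> slot 9
698: h=9, h2=3, probe 9,12 -> slot 12
958: h=9, h2=11, probe 9,7 -> slot 7
466: h=11 -> slot 11
456: h=1 -> slot 1
929: h=6 -> slot 6
868: h=10 -> slot 10
Table: [∅, 456, ∅, ∅, ∅, ∅, 929, 958, ∅, 321, 868, 466, 698]
Lookup 958: h=9, h2=11, probe 9,7 → found at 7.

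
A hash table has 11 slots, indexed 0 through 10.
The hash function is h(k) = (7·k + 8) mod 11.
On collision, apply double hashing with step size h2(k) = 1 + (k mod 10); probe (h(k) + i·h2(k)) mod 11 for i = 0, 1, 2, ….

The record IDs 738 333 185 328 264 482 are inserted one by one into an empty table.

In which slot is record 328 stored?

3

738 hashes to 4; slot 4 is free → place at 4.
333 hashes to 7; slot 7 is free → place at 7.
185 hashes to 5; slot 5 is free → place at 5.
328 hashes to 5, h2=9; 5 taken → place at 3.
264 hashes to 8; slot 8 is free → place at 8.
482 hashes to 5, h2=3; 5,8 taken → place at 0.
Table: [482, ∅, ∅, 328, 738, 185, ∅, 333, 264, ∅, ∅]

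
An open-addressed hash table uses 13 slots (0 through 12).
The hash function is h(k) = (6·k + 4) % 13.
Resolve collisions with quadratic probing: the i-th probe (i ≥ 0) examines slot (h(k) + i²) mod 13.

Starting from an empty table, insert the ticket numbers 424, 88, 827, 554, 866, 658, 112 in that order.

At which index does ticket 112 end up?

424: h=0 -> slot 0
88: h=12 -> slot 12
827: h=0, probe 0,1 -> slot 1
554: h=0, probe 0,1,4 -> slot 4
866: h=0, probe 0,1,4,9 -> slot 9
658: h=0, probe 0,1,4,9,3 -> slot 3
112: h=0, probe 0,1,4,9,3,12,10 -> slot 10
Table: [424, 827, ., 658, 554, ., ., ., ., 866, 112, ., 88]

10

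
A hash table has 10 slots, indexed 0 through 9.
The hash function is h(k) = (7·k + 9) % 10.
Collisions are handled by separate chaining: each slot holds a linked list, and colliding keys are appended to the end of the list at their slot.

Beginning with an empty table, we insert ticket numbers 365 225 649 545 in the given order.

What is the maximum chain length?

3

365 -> bucket 4
225 -> bucket 4 (collision)
649 -> bucket 2
545 -> bucket 4 (collision)
Final buckets:
0: —
1: —
2: 649
3: —
4: 365 -> 225 -> 545
5: —
6: —
7: —
8: —
9: —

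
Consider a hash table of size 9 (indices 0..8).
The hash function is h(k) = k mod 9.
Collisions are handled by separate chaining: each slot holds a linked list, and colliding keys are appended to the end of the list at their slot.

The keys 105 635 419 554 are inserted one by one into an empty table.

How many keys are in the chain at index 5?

3

105 → bucket 6
635 → bucket 5
419 → bucket 5 (collision)
554 → bucket 5 (collision)
Final buckets:
0: .
1: .
2: .
3: .
4: .
5: 635 -> 419 -> 554
6: 105
7: .
8: .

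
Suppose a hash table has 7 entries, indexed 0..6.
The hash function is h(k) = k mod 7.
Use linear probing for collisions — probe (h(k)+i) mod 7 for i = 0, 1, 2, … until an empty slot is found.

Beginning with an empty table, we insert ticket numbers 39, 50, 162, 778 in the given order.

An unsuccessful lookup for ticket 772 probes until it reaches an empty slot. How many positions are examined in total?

4

Insert 39: h=4, slot 4 empty → index 4.
Insert 50: h=1, slot 1 empty → index 1.
Insert 162: h=1, slot 1 occupied → index 2.
Insert 778: h=1, slots 1,2 occupied → index 3.
Table: [∅, 50, 162, 778, 39, ∅, ∅]
Lookup 772: h=2, probe 2,3,4,5 → slot 5 empty, not found.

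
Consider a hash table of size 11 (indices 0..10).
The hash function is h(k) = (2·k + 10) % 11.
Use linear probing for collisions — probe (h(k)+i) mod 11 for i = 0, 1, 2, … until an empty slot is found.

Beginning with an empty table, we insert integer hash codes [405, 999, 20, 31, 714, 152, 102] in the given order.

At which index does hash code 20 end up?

8

Insert 405: h=6, slot 6 empty -> index 6.
Insert 999: h=6, slot 6 occupied -> index 7.
Insert 20: h=6, slots 6,7 occupied -> index 8.
Insert 31: h=6, slots 6,7,8 occupied -> index 9.
Insert 714: h=8, slots 8,9 occupied -> index 10.
Insert 152: h=6, slots 6,7,8,9,10 occupied -> index 0.
Insert 102: h=5, slot 5 empty -> index 5.
Table: [152, ., ., ., ., 102, 405, 999, 20, 31, 714]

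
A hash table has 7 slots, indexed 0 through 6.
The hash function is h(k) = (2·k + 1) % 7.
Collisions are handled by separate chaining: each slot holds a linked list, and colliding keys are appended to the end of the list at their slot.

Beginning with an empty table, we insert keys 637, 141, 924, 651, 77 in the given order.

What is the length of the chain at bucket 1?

637 → bucket 1
141 → bucket 3
924 → bucket 1 (collision)
651 → bucket 1 (collision)
77 → bucket 1 (collision)
Final buckets:
0: —
1: 637 -> 924 -> 651 -> 77
2: —
3: 141
4: —
5: —
6: —

4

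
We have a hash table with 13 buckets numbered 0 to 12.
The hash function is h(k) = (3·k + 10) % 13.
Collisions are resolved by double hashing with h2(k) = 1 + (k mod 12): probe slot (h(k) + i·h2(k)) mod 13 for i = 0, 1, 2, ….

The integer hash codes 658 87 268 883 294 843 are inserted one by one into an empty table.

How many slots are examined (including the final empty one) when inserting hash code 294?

2

658 hashes to 8; slot 8 is free → place at 8.
87 hashes to 11; slot 11 is free → place at 11.
268 hashes to 8, h2=5; 8 taken → place at 0.
883 hashes to 7; slot 7 is free → place at 7.
294 hashes to 8, h2=7; 8 taken → place at 2.
843 hashes to 4; slot 4 is free → place at 4.
Table: [268, _, 294, _, 843, _, _, 883, 658, _, _, 87, _]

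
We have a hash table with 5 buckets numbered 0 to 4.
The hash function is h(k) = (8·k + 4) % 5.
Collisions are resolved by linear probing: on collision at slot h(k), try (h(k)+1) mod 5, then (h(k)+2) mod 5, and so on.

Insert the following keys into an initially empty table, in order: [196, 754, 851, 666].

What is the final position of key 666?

Insert 196: h=2, slot 2 empty → index 2.
Insert 754: h=1, slot 1 empty → index 1.
Insert 851: h=2, slot 2 occupied → index 3.
Insert 666: h=2, slots 2,3 occupied → index 4.
Table: [_, 754, 196, 851, 666]

4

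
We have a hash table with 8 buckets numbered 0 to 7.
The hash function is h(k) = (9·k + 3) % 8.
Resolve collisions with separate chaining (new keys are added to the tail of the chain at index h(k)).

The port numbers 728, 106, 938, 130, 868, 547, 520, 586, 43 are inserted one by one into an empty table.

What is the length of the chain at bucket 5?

4

Insert 728: h=3, bucket 3 empty → new chain.
Insert 106: h=5, bucket 5 empty → new chain.
Insert 938: h=5, bucket 5 nonempty → append to chain.
Insert 130: h=5, bucket 5 nonempty → append to chain.
Insert 868: h=7, bucket 7 empty → new chain.
Insert 547: h=6, bucket 6 empty → new chain.
Insert 520: h=3, bucket 3 nonempty → append to chain.
Insert 586: h=5, bucket 5 nonempty → append to chain.
Insert 43: h=6, bucket 6 nonempty → append to chain.
Final buckets:
0: ∅
1: ∅
2: ∅
3: 728 -> 520
4: ∅
5: 106 -> 938 -> 130 -> 586
6: 547 -> 43
7: 868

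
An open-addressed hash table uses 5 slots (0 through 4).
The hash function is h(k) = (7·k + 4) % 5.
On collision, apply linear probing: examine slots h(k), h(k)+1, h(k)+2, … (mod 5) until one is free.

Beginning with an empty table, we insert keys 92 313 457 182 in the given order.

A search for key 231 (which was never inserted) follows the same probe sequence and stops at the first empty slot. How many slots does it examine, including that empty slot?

92 hashes to 3; slot 3 is free -> place at 3.
313 hashes to 0; slot 0 is free -> place at 0.
457 hashes to 3; 3 taken -> place at 4.
182 hashes to 3; 3,4,0 taken -> place at 1.
Table: [313, 182, —, 92, 457]
Lookup 231: h=1, probe 1,2 → slot 2 empty, not found.

2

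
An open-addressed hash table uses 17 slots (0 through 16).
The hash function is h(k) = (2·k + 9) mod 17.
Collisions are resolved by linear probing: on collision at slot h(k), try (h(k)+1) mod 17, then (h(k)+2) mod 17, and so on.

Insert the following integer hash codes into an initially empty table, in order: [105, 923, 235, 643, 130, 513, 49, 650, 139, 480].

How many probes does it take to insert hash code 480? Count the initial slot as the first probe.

105 hashes to 15; slot 15 is free → place at 15.
923 hashes to 2; slot 2 is free → place at 2.
235 hashes to 3; slot 3 is free → place at 3.
643 hashes to 3; 3 taken → place at 4.
130 hashes to 14; slot 14 is free → place at 14.
513 hashes to 15; 15 taken → place at 16.
49 hashes to 5; slot 5 is free → place at 5.
650 hashes to 0; slot 0 is free → place at 0.
139 hashes to 15; 15,16,0 taken → place at 1.
480 hashes to 0; 0,1,2,3,4,5 taken → place at 6.
Table: [650, 139, 923, 235, 643, 49, 480, _, _, _, _, _, _, _, 130, 105, 513]

7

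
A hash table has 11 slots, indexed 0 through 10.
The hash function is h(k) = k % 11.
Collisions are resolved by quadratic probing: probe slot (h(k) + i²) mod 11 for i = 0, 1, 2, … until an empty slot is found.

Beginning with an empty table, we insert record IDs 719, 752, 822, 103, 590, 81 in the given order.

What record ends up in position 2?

Insert 719: h=4, slot 4 empty -> index 4.
Insert 752: h=4, slot 4 occupied -> index 5.
Insert 822: h=8, slot 8 empty -> index 8.
Insert 103: h=4, slots 4,5,8 occupied -> index 2.
Insert 590: h=7, slot 7 empty -> index 7.
Insert 81: h=4, slots 4,5,8,2 occupied -> index 9.
Table: [_, _, 103, _, 719, 752, _, 590, 822, 81, _]

103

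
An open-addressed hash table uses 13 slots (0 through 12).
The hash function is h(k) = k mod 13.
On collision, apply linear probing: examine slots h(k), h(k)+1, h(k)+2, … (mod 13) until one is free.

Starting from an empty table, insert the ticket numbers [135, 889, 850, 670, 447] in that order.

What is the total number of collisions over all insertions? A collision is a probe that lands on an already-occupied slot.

8

135 hashes to 5; slot 5 is free => place at 5.
889 hashes to 5; 5 taken => place at 6.
850 hashes to 5; 5,6 taken => place at 7.
670 hashes to 7; 7 taken => place at 8.
447 hashes to 5; 5,6,7,8 taken => place at 9.
Table: [—, —, —, —, —, 135, 889, 850, 670, 447, —, —, —]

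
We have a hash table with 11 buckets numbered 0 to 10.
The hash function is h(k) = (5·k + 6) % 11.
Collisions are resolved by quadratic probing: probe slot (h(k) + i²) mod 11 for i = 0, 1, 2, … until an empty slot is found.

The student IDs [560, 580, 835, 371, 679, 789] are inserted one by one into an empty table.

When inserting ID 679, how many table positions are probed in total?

3

Insert 560: h=1, slot 1 empty => index 1.
Insert 580: h=2, slot 2 empty => index 2.
Insert 835: h=1, slots 1,2 occupied => index 5.
Insert 371: h=2, slot 2 occupied => index 3.
Insert 679: h=2, slots 2,3 occupied => index 6.
Insert 789: h=2, slots 2,3,6 occupied => index 0.
Table: [789, 560, 580, 371, —, 835, 679, —, —, —, —]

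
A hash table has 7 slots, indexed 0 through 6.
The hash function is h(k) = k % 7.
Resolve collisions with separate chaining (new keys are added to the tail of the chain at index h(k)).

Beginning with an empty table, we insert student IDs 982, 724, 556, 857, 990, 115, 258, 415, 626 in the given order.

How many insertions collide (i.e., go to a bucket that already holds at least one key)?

6

982 → bucket 2
724 → bucket 3
556 → bucket 3 (collision)
857 → bucket 3 (collision)
990 → bucket 3 (collision)
115 → bucket 3 (collision)
258 → bucket 6
415 → bucket 2 (collision)
626 → bucket 3 (collision)
Final buckets:
0: ∅
1: ∅
2: 982 -> 415
3: 724 -> 556 -> 857 -> 990 -> 115 -> 626
4: ∅
5: ∅
6: 258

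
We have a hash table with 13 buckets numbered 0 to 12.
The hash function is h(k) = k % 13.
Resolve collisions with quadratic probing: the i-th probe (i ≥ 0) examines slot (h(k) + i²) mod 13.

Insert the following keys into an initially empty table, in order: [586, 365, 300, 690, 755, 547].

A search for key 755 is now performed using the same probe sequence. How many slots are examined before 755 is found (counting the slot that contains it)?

586 hashes to 1; slot 1 is free -> place at 1.
365 hashes to 1; 1 taken -> place at 2.
300 hashes to 1; 1,2 taken -> place at 5.
690 hashes to 1; 1,2,5 taken -> place at 10.
755 hashes to 1; 1,2,5,10 taken -> place at 4.
547 hashes to 1; 1,2,5,10,4 taken -> place at 0.
Table: [547, 586, 365, ∅, 755, 300, ∅, ∅, ∅, ∅, 690, ∅, ∅]
Lookup 755: h=1, probe 1,2,5,10,4 → found at 4.

5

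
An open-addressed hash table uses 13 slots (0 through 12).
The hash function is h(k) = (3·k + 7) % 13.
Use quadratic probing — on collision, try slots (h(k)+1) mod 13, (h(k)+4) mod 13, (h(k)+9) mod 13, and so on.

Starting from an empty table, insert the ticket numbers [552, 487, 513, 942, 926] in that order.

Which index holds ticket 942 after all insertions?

8

552 hashes to 12; slot 12 is free -> place at 12.
487 hashes to 12; 12 taken -> place at 0.
513 hashes to 12; 12,0 taken -> place at 3.
942 hashes to 12; 12,0,3 taken -> place at 8.
926 hashes to 3; 3 taken -> place at 4.
Table: [487, _, _, 513, 926, _, _, _, 942, _, _, _, 552]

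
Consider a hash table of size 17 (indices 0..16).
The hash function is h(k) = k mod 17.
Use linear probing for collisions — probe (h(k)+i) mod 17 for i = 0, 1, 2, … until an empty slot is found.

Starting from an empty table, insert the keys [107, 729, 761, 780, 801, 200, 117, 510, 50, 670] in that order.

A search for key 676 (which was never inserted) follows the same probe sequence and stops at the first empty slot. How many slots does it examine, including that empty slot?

107 hashes to 5; slot 5 is free -> place at 5.
729 hashes to 15; slot 15 is free -> place at 15.
761 hashes to 13; slot 13 is free -> place at 13.
780 hashes to 15; 15 taken -> place at 16.
801 hashes to 2; slot 2 is free -> place at 2.
200 hashes to 13; 13 taken -> place at 14.
117 hashes to 15; 15,16 taken -> place at 0.
510 hashes to 0; 0 taken -> place at 1.
50 hashes to 16; 16,0,1,2 taken -> place at 3.
670 hashes to 7; slot 7 is free -> place at 7.
Table: [117, 510, 801, 50, ∅, 107, ∅, 670, ∅, ∅, ∅, ∅, ∅, 761, 200, 729, 780]
Lookup 676: h=13, probe 13,14,15,16,0,1,2,3,4 → slot 4 empty, not found.

9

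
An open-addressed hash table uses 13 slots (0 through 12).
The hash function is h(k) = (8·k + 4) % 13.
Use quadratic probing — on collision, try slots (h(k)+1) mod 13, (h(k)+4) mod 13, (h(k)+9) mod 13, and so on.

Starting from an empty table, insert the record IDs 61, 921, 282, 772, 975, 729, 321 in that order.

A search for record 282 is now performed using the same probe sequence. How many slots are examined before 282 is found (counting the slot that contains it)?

Insert 61: h=11, slot 11 empty => index 11.
Insert 921: h=1, slot 1 empty => index 1.
Insert 282: h=11, slot 11 occupied => index 12.
Insert 772: h=5, slot 5 empty => index 5.
Insert 975: h=4, slot 4 empty => index 4.
Insert 729: h=12, slot 12 occupied => index 0.
Insert 321: h=11, slots 11,12 occupied => index 2.
Table: [729, 921, 321, ∅, 975, 772, ∅, ∅, ∅, ∅, ∅, 61, 282]
Lookup 282: h=11, probe 11,12 → found at 12.

2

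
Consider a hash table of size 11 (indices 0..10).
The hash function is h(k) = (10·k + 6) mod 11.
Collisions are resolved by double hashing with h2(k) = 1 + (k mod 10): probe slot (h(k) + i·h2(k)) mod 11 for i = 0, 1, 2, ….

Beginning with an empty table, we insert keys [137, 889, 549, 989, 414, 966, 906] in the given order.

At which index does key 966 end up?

137: h=1 → slot 1
889: h=8 → slot 8
549: h=7 → slot 7
989: h=7, h2=10, probe 7,6 → slot 6
414: h=10 → slot 10
966: h=8, h2=7, probe 8,4 → slot 4
906: h=2 → slot 2
Table: [-, 137, 906, -, 966, -, 989, 549, 889, -, 414]

4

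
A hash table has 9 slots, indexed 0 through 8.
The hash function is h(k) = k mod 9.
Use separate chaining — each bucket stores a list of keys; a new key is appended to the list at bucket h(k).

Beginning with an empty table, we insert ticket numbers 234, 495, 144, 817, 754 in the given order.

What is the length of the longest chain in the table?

Insert 234: h=0, bucket 0 empty → new chain.
Insert 495: h=0, bucket 0 nonempty → append to chain.
Insert 144: h=0, bucket 0 nonempty → append to chain.
Insert 817: h=7, bucket 7 empty → new chain.
Insert 754: h=7, bucket 7 nonempty → append to chain.
Final buckets:
0: 234 -> 495 -> 144
1: -
2: -
3: -
4: -
5: -
6: -
7: 817 -> 754
8: -

3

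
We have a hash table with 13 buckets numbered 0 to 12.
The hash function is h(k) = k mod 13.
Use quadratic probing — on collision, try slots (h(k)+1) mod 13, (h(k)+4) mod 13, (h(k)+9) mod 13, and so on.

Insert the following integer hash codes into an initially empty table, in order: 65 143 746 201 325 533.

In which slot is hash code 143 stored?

1

65 hashes to 0; slot 0 is free -> place at 0.
143 hashes to 0; 0 taken -> place at 1.
746 hashes to 5; slot 5 is free -> place at 5.
201 hashes to 6; slot 6 is free -> place at 6.
325 hashes to 0; 0,1 taken -> place at 4.
533 hashes to 0; 0,1,4 taken -> place at 9.
Table: [65, 143, ., ., 325, 746, 201, ., ., 533, ., ., .]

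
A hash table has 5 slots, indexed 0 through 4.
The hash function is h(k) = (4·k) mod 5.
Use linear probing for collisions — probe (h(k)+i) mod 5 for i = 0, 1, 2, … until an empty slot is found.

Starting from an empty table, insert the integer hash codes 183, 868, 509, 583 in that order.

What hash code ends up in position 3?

183 hashes to 2; slot 2 is free => place at 2.
868 hashes to 2; 2 taken => place at 3.
509 hashes to 1; slot 1 is free => place at 1.
583 hashes to 2; 2,3 taken => place at 4.
Table: [_, 509, 183, 868, 583]

868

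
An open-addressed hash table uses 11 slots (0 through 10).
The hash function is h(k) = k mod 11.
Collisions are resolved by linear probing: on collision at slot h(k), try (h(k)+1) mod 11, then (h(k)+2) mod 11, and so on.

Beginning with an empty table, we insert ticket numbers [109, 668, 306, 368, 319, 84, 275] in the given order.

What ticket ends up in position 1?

109: h=10 → slot 10
668: h=8 → slot 8
306: h=9 → slot 9
368: h=5 → slot 5
319: h=0 → slot 0
84: h=7 → slot 7
275: h=0, probe 0,1 → slot 1
Table: [319, 275, —, —, —, 368, —, 84, 668, 306, 109]

275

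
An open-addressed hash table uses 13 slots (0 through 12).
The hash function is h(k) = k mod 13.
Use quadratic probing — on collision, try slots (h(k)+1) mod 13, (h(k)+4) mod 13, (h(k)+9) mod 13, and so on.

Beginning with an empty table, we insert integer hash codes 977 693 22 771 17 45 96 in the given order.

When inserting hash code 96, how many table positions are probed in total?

4

977: h=2 -> slot 2
693: h=4 -> slot 4
22: h=9 -> slot 9
771: h=4, probe 4,5 -> slot 5
17: h=4, probe 4,5,8 -> slot 8
45: h=6 -> slot 6
96: h=5, probe 5,6,9,1 -> slot 1
Table: [-, 96, 977, -, 693, 771, 45, -, 17, 22, -, -, -]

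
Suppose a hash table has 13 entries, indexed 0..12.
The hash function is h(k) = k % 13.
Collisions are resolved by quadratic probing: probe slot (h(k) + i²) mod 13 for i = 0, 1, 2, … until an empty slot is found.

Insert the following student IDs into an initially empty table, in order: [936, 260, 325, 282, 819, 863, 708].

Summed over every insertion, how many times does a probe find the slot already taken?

Insert 936: h=0, slot 0 empty -> index 0.
Insert 260: h=0, slot 0 occupied -> index 1.
Insert 325: h=0, slots 0,1 occupied -> index 4.
Insert 282: h=9, slot 9 empty -> index 9.
Insert 819: h=0, slots 0,1,4,9 occupied -> index 3.
Insert 863: h=5, slot 5 empty -> index 5.
Insert 708: h=6, slot 6 empty -> index 6.
Table: [936, 260, -, 819, 325, 863, 708, -, -, 282, -, -, -]

7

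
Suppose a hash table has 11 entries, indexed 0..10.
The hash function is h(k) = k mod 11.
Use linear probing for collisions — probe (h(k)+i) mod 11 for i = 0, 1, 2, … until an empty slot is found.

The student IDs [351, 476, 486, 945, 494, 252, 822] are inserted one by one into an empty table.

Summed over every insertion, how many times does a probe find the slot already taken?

8

351 hashes to 10; slot 10 is free → place at 10.
476 hashes to 3; slot 3 is free → place at 3.
486 hashes to 2; slot 2 is free → place at 2.
945 hashes to 10; 10 taken → place at 0.
494 hashes to 10; 10,0 taken → place at 1.
252 hashes to 10; 10,0,1,2,3 taken → place at 4.
822 hashes to 8; slot 8 is free → place at 8.
Table: [945, 494, 486, 476, 252, ., ., ., 822, ., 351]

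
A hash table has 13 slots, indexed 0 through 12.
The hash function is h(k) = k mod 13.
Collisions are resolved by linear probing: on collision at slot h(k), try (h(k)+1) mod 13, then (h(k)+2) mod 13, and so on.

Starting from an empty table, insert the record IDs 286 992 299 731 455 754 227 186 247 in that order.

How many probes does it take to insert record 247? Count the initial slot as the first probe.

9

286 hashes to 0; slot 0 is free -> place at 0.
992 hashes to 4; slot 4 is free -> place at 4.
299 hashes to 0; 0 taken -> place at 1.
731 hashes to 3; slot 3 is free -> place at 3.
455 hashes to 0; 0,1 taken -> place at 2.
754 hashes to 0; 0,1,2,3,4 taken -> place at 5.
227 hashes to 6; slot 6 is free -> place at 6.
186 hashes to 4; 4,5,6 taken -> place at 7.
247 hashes to 0; 0,1,2,3,4,5,6,7 taken -> place at 8.
Table: [286, 299, 455, 731, 992, 754, 227, 186, 247, ., ., ., .]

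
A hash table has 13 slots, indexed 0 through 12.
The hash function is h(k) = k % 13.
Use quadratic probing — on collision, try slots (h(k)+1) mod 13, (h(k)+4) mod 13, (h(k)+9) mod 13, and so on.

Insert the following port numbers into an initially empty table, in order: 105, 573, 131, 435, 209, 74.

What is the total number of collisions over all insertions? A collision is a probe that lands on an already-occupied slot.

Insert 105: h=1, slot 1 empty -> index 1.
Insert 573: h=1, slot 1 occupied -> index 2.
Insert 131: h=1, slots 1,2 occupied -> index 5.
Insert 435: h=6, slot 6 empty -> index 6.
Insert 209: h=1, slots 1,2,5 occupied -> index 10.
Insert 74: h=9, slot 9 empty -> index 9.
Table: [∅, 105, 573, ∅, ∅, 131, 435, ∅, ∅, 74, 209, ∅, ∅]

6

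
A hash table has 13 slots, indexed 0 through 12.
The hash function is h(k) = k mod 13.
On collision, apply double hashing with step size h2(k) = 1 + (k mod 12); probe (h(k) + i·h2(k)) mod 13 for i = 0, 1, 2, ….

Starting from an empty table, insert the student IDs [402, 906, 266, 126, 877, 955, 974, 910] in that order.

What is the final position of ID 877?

402 hashes to 12; slot 12 is free -> place at 12.
906 hashes to 9; slot 9 is free -> place at 9.
266 hashes to 6; slot 6 is free -> place at 6.
126 hashes to 9, h2=7; 9 taken -> place at 3.
877 hashes to 6, h2=2; 6 taken -> place at 8.
955 hashes to 6, h2=8; 6 taken -> place at 1.
974 hashes to 12, h2=3; 12 taken -> place at 2.
910 hashes to 0; slot 0 is free -> place at 0.
Table: [910, 955, 974, 126, -, -, 266, -, 877, 906, -, -, 402]

8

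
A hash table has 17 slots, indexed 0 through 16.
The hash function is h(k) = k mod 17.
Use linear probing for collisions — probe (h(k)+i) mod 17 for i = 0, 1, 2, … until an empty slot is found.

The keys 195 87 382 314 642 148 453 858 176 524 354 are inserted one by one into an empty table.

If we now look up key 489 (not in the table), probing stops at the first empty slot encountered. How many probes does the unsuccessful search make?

5

195: h=8 -> slot 8
87: h=2 -> slot 2
382: h=8, probe 8,9 -> slot 9
314: h=8, probe 8,9,10 -> slot 10
642: h=13 -> slot 13
148: h=12 -> slot 12
453: h=11 -> slot 11
858: h=8, probe 8,9,10,11,12,13,14 -> slot 14
176: h=6 -> slot 6
524: h=14, probe 14,15 -> slot 15
354: h=14, probe 14,15,16 -> slot 16
Table: [_, _, 87, _, _, _, 176, _, 195, 382, 314, 453, 148, 642, 858, 524, 354]
Lookup 489: h=13, probe 13,14,15,16,0 → slot 0 empty, not found.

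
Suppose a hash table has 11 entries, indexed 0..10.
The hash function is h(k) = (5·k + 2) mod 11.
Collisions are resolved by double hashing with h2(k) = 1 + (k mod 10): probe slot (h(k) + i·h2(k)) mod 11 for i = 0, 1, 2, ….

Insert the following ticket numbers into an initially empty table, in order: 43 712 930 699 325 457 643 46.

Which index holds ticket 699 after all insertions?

43: h=8 -> slot 8
712: h=9 -> slot 9
930: h=10 -> slot 10
699: h=10, h2=10, probe 10,9,8,7 -> slot 7
325: h=10, h2=6, probe 10,5 -> slot 5
457: h=10, h2=8, probe 10,7,4 -> slot 4
643: h=5, h2=4, probe 5,9,2 -> slot 2
46: h=1 -> slot 1
Table: [., 46, 643, ., 457, 325, ., 699, 43, 712, 930]

7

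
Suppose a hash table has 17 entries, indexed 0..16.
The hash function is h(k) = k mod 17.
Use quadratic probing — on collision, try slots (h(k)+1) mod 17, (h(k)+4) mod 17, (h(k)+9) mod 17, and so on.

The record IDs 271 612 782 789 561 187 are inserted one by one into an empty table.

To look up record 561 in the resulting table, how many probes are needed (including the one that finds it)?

271 hashes to 16; slot 16 is free -> place at 16.
612 hashes to 0; slot 0 is free -> place at 0.
782 hashes to 0; 0 taken -> place at 1.
789 hashes to 7; slot 7 is free -> place at 7.
561 hashes to 0; 0,1 taken -> place at 4.
187 hashes to 0; 0,1,4 taken -> place at 9.
Table: [612, 782, _, _, 561, _, _, 789, _, 187, _, _, _, _, _, _, 271]
Lookup 561: h=0, probe 0,1,4 → found at 4.

3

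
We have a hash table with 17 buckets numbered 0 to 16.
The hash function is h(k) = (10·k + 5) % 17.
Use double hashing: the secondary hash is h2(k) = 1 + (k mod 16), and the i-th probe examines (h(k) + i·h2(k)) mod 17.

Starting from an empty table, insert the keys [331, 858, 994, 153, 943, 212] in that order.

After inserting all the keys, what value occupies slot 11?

858

331: h=0 -> slot 0
858: h=0, h2=11, probe 0,11 -> slot 11
994: h=0, h2=3, probe 0,3 -> slot 3
153: h=5 -> slot 5
943: h=0, h2=16, probe 0,16 -> slot 16
212: h=0, h2=5, probe 0,5,10 -> slot 10
Table: [331, ., ., 994, ., 153, ., ., ., ., 212, 858, ., ., ., ., 943]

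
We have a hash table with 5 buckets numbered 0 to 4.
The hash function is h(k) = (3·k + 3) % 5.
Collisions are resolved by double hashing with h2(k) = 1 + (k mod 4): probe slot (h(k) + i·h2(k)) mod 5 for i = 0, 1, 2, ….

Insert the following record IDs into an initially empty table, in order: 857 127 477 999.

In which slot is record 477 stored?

1

857 hashes to 4; slot 4 is free => place at 4.
127 hashes to 4, h2=4; 4 taken => place at 3.
477 hashes to 4, h2=2; 4 taken => place at 1.
999 hashes to 0; slot 0 is free => place at 0.
Table: [999, 477, _, 127, 857]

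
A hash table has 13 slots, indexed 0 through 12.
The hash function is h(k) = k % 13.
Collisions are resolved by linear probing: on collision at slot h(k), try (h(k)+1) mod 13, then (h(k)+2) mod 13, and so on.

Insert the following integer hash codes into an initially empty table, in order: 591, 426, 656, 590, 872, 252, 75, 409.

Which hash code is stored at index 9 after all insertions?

409

591: h=6 -> slot 6
426: h=10 -> slot 10
656: h=6, probe 6,7 -> slot 7
590: h=5 -> slot 5
872: h=1 -> slot 1
252: h=5, probe 5,6,7,8 -> slot 8
75: h=10, probe 10,11 -> slot 11
409: h=6, probe 6,7,8,9 -> slot 9
Table: [., 872, ., ., ., 590, 591, 656, 252, 409, 426, 75, .]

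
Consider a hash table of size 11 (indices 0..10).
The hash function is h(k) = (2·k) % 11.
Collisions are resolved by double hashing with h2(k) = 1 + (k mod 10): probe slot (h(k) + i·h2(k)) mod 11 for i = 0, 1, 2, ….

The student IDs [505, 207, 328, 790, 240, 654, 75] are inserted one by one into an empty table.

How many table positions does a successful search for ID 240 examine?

4

505 hashes to 9; slot 9 is free → place at 9.
207 hashes to 7; slot 7 is free → place at 7.
328 hashes to 7, h2=9; 7 taken → place at 5.
790 hashes to 7, h2=1; 7 taken → place at 8.
240 hashes to 7, h2=1; 7,8,9 taken → place at 10.
654 hashes to 10, h2=5; 10 taken → place at 4.
75 hashes to 7, h2=6; 7 taken → place at 2.
Table: [-, -, 75, -, 654, 328, -, 207, 790, 505, 240]
Lookup 240: h=7, h2=1, probe 7,8,9,10 → found at 10.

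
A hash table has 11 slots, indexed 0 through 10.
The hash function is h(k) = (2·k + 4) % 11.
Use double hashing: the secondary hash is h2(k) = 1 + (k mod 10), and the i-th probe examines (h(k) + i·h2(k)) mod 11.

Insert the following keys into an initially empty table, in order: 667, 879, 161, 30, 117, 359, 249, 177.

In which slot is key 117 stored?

4

667 hashes to 7; slot 7 is free → place at 7.
879 hashes to 2; slot 2 is free → place at 2.
161 hashes to 7, h2=2; 7 taken → place at 9.
30 hashes to 9, h2=1; 9 taken → place at 10.
117 hashes to 7, h2=8; 7 taken → place at 4.
359 hashes to 7, h2=10; 7 taken → place at 6.
249 hashes to 7, h2=10; 7,6 taken → place at 5.
177 hashes to 6, h2=8; 6 taken → place at 3.
Table: [-, -, 879, 177, 117, 249, 359, 667, -, 161, 30]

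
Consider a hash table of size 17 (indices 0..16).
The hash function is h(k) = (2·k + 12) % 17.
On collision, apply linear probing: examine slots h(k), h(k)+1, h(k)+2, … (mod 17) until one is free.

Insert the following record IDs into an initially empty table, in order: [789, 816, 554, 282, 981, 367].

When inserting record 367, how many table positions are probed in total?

789: h=9 → slot 9
816: h=12 → slot 12
554: h=15 → slot 15
282: h=15, probe 15,16 → slot 16
981: h=2 → slot 2
367: h=15, probe 15,16,0 → slot 0
Table: [367, —, 981, —, —, —, —, —, —, 789, —, —, 816, —, —, 554, 282]

3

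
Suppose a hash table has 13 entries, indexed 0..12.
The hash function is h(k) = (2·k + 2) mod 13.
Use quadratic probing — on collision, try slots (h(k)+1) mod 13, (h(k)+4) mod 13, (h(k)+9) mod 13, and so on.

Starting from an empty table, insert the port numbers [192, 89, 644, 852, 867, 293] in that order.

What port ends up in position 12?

Insert 192: h=9, slot 9 empty -> index 9.
Insert 89: h=11, slot 11 empty -> index 11.
Insert 644: h=3, slot 3 empty -> index 3.
Insert 852: h=3, slot 3 occupied -> index 4.
Insert 867: h=7, slot 7 empty -> index 7.
Insert 293: h=3, slots 3,4,7 occupied -> index 12.
Table: [-, -, -, 644, 852, -, -, 867, -, 192, -, 89, 293]

293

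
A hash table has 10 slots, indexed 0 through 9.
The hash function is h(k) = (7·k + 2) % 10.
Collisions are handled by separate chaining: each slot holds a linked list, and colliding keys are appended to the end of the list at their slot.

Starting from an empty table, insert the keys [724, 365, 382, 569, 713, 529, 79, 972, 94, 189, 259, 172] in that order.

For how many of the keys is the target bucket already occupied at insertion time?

7

Insert 724: h=0, bucket 0 empty -> new chain.
Insert 365: h=7, bucket 7 empty -> new chain.
Insert 382: h=6, bucket 6 empty -> new chain.
Insert 569: h=5, bucket 5 empty -> new chain.
Insert 713: h=3, bucket 3 empty -> new chain.
Insert 529: h=5, bucket 5 nonempty -> append to chain.
Insert 79: h=5, bucket 5 nonempty -> append to chain.
Insert 972: h=6, bucket 6 nonempty -> append to chain.
Insert 94: h=0, bucket 0 nonempty -> append to chain.
Insert 189: h=5, bucket 5 nonempty -> append to chain.
Insert 259: h=5, bucket 5 nonempty -> append to chain.
Insert 172: h=6, bucket 6 nonempty -> append to chain.
Final buckets:
0: 724 -> 94
1: _
2: _
3: 713
4: _
5: 569 -> 529 -> 79 -> 189 -> 259
6: 382 -> 972 -> 172
7: 365
8: _
9: _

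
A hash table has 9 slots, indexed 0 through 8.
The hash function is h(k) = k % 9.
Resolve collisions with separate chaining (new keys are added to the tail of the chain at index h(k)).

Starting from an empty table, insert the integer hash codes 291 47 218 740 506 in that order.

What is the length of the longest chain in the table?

Insert 291: h=3, bucket 3 empty → new chain.
Insert 47: h=2, bucket 2 empty → new chain.
Insert 218: h=2, bucket 2 nonempty → append to chain.
Insert 740: h=2, bucket 2 nonempty → append to chain.
Insert 506: h=2, bucket 2 nonempty → append to chain.
Final buckets:
0: —
1: —
2: 47 -> 218 -> 740 -> 506
3: 291
4: —
5: —
6: —
7: —
8: —

4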